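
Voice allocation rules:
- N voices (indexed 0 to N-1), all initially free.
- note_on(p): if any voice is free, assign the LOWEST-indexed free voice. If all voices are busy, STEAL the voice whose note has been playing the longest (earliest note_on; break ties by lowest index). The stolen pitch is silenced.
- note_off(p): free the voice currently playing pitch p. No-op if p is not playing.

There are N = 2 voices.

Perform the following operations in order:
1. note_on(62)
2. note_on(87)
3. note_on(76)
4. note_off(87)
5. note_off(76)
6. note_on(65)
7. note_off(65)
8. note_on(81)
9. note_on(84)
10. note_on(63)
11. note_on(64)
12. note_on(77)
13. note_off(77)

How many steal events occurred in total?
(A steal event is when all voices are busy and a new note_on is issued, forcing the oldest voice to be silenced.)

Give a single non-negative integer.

Op 1: note_on(62): voice 0 is free -> assigned | voices=[62 -]
Op 2: note_on(87): voice 1 is free -> assigned | voices=[62 87]
Op 3: note_on(76): all voices busy, STEAL voice 0 (pitch 62, oldest) -> assign | voices=[76 87]
Op 4: note_off(87): free voice 1 | voices=[76 -]
Op 5: note_off(76): free voice 0 | voices=[- -]
Op 6: note_on(65): voice 0 is free -> assigned | voices=[65 -]
Op 7: note_off(65): free voice 0 | voices=[- -]
Op 8: note_on(81): voice 0 is free -> assigned | voices=[81 -]
Op 9: note_on(84): voice 1 is free -> assigned | voices=[81 84]
Op 10: note_on(63): all voices busy, STEAL voice 0 (pitch 81, oldest) -> assign | voices=[63 84]
Op 11: note_on(64): all voices busy, STEAL voice 1 (pitch 84, oldest) -> assign | voices=[63 64]
Op 12: note_on(77): all voices busy, STEAL voice 0 (pitch 63, oldest) -> assign | voices=[77 64]
Op 13: note_off(77): free voice 0 | voices=[- 64]

Answer: 4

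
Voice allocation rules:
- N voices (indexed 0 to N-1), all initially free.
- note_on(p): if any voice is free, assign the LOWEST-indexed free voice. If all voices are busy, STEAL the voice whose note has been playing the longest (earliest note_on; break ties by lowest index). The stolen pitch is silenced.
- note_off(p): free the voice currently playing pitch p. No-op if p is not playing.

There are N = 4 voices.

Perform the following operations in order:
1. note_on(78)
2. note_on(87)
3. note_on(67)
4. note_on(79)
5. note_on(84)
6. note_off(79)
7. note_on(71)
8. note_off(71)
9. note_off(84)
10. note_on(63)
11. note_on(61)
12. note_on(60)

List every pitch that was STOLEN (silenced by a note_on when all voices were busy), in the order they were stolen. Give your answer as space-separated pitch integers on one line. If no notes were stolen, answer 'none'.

Answer: 78 87

Derivation:
Op 1: note_on(78): voice 0 is free -> assigned | voices=[78 - - -]
Op 2: note_on(87): voice 1 is free -> assigned | voices=[78 87 - -]
Op 3: note_on(67): voice 2 is free -> assigned | voices=[78 87 67 -]
Op 4: note_on(79): voice 3 is free -> assigned | voices=[78 87 67 79]
Op 5: note_on(84): all voices busy, STEAL voice 0 (pitch 78, oldest) -> assign | voices=[84 87 67 79]
Op 6: note_off(79): free voice 3 | voices=[84 87 67 -]
Op 7: note_on(71): voice 3 is free -> assigned | voices=[84 87 67 71]
Op 8: note_off(71): free voice 3 | voices=[84 87 67 -]
Op 9: note_off(84): free voice 0 | voices=[- 87 67 -]
Op 10: note_on(63): voice 0 is free -> assigned | voices=[63 87 67 -]
Op 11: note_on(61): voice 3 is free -> assigned | voices=[63 87 67 61]
Op 12: note_on(60): all voices busy, STEAL voice 1 (pitch 87, oldest) -> assign | voices=[63 60 67 61]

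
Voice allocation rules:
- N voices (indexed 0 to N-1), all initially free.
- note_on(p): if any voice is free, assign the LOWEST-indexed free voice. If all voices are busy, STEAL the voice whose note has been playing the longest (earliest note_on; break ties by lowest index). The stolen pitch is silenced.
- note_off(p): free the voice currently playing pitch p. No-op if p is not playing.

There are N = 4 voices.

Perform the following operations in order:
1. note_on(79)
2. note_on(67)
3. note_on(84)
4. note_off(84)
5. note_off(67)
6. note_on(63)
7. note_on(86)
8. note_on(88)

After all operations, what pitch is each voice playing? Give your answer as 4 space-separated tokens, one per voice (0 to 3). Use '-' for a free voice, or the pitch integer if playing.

Answer: 79 63 86 88

Derivation:
Op 1: note_on(79): voice 0 is free -> assigned | voices=[79 - - -]
Op 2: note_on(67): voice 1 is free -> assigned | voices=[79 67 - -]
Op 3: note_on(84): voice 2 is free -> assigned | voices=[79 67 84 -]
Op 4: note_off(84): free voice 2 | voices=[79 67 - -]
Op 5: note_off(67): free voice 1 | voices=[79 - - -]
Op 6: note_on(63): voice 1 is free -> assigned | voices=[79 63 - -]
Op 7: note_on(86): voice 2 is free -> assigned | voices=[79 63 86 -]
Op 8: note_on(88): voice 3 is free -> assigned | voices=[79 63 86 88]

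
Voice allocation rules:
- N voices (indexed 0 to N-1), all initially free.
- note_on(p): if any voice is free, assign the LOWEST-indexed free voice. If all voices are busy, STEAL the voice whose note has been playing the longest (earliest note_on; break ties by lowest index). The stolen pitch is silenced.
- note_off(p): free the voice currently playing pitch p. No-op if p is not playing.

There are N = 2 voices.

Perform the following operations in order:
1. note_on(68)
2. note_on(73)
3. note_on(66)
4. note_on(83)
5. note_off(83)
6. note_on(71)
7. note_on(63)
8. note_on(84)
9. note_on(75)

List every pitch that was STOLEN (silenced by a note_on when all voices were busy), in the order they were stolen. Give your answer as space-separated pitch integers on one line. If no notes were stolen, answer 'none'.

Answer: 68 73 66 71 63

Derivation:
Op 1: note_on(68): voice 0 is free -> assigned | voices=[68 -]
Op 2: note_on(73): voice 1 is free -> assigned | voices=[68 73]
Op 3: note_on(66): all voices busy, STEAL voice 0 (pitch 68, oldest) -> assign | voices=[66 73]
Op 4: note_on(83): all voices busy, STEAL voice 1 (pitch 73, oldest) -> assign | voices=[66 83]
Op 5: note_off(83): free voice 1 | voices=[66 -]
Op 6: note_on(71): voice 1 is free -> assigned | voices=[66 71]
Op 7: note_on(63): all voices busy, STEAL voice 0 (pitch 66, oldest) -> assign | voices=[63 71]
Op 8: note_on(84): all voices busy, STEAL voice 1 (pitch 71, oldest) -> assign | voices=[63 84]
Op 9: note_on(75): all voices busy, STEAL voice 0 (pitch 63, oldest) -> assign | voices=[75 84]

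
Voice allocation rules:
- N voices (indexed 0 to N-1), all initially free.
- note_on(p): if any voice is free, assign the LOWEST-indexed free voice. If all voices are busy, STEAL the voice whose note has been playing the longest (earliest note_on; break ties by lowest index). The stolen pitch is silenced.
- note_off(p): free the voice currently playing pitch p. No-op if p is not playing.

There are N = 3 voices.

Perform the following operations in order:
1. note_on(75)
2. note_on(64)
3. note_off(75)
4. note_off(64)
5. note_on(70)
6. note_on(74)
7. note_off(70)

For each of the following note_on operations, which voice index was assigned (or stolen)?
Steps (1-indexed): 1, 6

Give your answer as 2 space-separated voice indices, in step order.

Op 1: note_on(75): voice 0 is free -> assigned | voices=[75 - -]
Op 2: note_on(64): voice 1 is free -> assigned | voices=[75 64 -]
Op 3: note_off(75): free voice 0 | voices=[- 64 -]
Op 4: note_off(64): free voice 1 | voices=[- - -]
Op 5: note_on(70): voice 0 is free -> assigned | voices=[70 - -]
Op 6: note_on(74): voice 1 is free -> assigned | voices=[70 74 -]
Op 7: note_off(70): free voice 0 | voices=[- 74 -]

Answer: 0 1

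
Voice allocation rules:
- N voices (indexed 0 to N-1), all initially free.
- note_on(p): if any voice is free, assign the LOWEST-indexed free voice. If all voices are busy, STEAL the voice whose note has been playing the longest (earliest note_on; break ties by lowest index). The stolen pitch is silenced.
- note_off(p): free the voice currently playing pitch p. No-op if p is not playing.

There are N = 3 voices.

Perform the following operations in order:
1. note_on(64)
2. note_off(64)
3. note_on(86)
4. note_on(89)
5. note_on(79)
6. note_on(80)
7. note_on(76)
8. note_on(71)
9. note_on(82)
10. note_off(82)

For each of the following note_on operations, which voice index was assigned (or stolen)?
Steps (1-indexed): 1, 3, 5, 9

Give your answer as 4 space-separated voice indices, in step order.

Answer: 0 0 2 0

Derivation:
Op 1: note_on(64): voice 0 is free -> assigned | voices=[64 - -]
Op 2: note_off(64): free voice 0 | voices=[- - -]
Op 3: note_on(86): voice 0 is free -> assigned | voices=[86 - -]
Op 4: note_on(89): voice 1 is free -> assigned | voices=[86 89 -]
Op 5: note_on(79): voice 2 is free -> assigned | voices=[86 89 79]
Op 6: note_on(80): all voices busy, STEAL voice 0 (pitch 86, oldest) -> assign | voices=[80 89 79]
Op 7: note_on(76): all voices busy, STEAL voice 1 (pitch 89, oldest) -> assign | voices=[80 76 79]
Op 8: note_on(71): all voices busy, STEAL voice 2 (pitch 79, oldest) -> assign | voices=[80 76 71]
Op 9: note_on(82): all voices busy, STEAL voice 0 (pitch 80, oldest) -> assign | voices=[82 76 71]
Op 10: note_off(82): free voice 0 | voices=[- 76 71]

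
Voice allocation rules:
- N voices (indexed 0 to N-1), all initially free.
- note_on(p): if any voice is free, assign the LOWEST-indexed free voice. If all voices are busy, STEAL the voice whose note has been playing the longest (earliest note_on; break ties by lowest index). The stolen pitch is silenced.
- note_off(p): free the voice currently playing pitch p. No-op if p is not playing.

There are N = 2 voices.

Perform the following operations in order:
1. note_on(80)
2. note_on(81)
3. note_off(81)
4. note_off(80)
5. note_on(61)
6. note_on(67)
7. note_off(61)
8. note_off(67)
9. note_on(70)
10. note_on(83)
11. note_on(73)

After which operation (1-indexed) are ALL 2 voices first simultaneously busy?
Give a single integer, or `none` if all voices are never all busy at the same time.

Answer: 2

Derivation:
Op 1: note_on(80): voice 0 is free -> assigned | voices=[80 -]
Op 2: note_on(81): voice 1 is free -> assigned | voices=[80 81]
Op 3: note_off(81): free voice 1 | voices=[80 -]
Op 4: note_off(80): free voice 0 | voices=[- -]
Op 5: note_on(61): voice 0 is free -> assigned | voices=[61 -]
Op 6: note_on(67): voice 1 is free -> assigned | voices=[61 67]
Op 7: note_off(61): free voice 0 | voices=[- 67]
Op 8: note_off(67): free voice 1 | voices=[- -]
Op 9: note_on(70): voice 0 is free -> assigned | voices=[70 -]
Op 10: note_on(83): voice 1 is free -> assigned | voices=[70 83]
Op 11: note_on(73): all voices busy, STEAL voice 0 (pitch 70, oldest) -> assign | voices=[73 83]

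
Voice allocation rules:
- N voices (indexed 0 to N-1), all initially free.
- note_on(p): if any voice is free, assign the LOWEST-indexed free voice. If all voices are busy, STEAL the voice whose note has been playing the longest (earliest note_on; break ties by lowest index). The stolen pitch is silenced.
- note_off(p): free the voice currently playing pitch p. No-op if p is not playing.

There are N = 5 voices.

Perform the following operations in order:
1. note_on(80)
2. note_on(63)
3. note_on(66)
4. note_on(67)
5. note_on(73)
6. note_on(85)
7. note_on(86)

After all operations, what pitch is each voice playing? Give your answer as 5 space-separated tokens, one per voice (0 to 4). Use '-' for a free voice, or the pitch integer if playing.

Answer: 85 86 66 67 73

Derivation:
Op 1: note_on(80): voice 0 is free -> assigned | voices=[80 - - - -]
Op 2: note_on(63): voice 1 is free -> assigned | voices=[80 63 - - -]
Op 3: note_on(66): voice 2 is free -> assigned | voices=[80 63 66 - -]
Op 4: note_on(67): voice 3 is free -> assigned | voices=[80 63 66 67 -]
Op 5: note_on(73): voice 4 is free -> assigned | voices=[80 63 66 67 73]
Op 6: note_on(85): all voices busy, STEAL voice 0 (pitch 80, oldest) -> assign | voices=[85 63 66 67 73]
Op 7: note_on(86): all voices busy, STEAL voice 1 (pitch 63, oldest) -> assign | voices=[85 86 66 67 73]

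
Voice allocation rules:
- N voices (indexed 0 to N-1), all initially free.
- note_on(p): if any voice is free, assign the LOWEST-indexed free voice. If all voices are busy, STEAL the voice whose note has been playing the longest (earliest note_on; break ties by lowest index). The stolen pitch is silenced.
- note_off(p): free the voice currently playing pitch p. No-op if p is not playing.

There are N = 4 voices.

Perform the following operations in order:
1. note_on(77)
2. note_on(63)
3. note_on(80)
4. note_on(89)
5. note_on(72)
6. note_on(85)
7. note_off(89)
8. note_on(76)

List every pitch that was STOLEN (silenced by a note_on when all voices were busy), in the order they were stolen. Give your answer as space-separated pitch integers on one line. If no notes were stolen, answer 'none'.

Op 1: note_on(77): voice 0 is free -> assigned | voices=[77 - - -]
Op 2: note_on(63): voice 1 is free -> assigned | voices=[77 63 - -]
Op 3: note_on(80): voice 2 is free -> assigned | voices=[77 63 80 -]
Op 4: note_on(89): voice 3 is free -> assigned | voices=[77 63 80 89]
Op 5: note_on(72): all voices busy, STEAL voice 0 (pitch 77, oldest) -> assign | voices=[72 63 80 89]
Op 6: note_on(85): all voices busy, STEAL voice 1 (pitch 63, oldest) -> assign | voices=[72 85 80 89]
Op 7: note_off(89): free voice 3 | voices=[72 85 80 -]
Op 8: note_on(76): voice 3 is free -> assigned | voices=[72 85 80 76]

Answer: 77 63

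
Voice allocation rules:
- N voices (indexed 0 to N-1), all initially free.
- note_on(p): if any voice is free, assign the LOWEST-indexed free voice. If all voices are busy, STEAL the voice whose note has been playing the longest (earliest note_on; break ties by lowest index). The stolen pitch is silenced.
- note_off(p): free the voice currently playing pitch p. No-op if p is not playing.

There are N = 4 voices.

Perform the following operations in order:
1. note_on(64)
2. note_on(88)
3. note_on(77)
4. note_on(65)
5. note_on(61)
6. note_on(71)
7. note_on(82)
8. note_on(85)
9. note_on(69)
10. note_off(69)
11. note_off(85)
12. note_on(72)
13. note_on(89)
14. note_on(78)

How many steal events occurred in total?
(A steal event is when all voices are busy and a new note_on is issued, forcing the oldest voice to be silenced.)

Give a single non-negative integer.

Answer: 6

Derivation:
Op 1: note_on(64): voice 0 is free -> assigned | voices=[64 - - -]
Op 2: note_on(88): voice 1 is free -> assigned | voices=[64 88 - -]
Op 3: note_on(77): voice 2 is free -> assigned | voices=[64 88 77 -]
Op 4: note_on(65): voice 3 is free -> assigned | voices=[64 88 77 65]
Op 5: note_on(61): all voices busy, STEAL voice 0 (pitch 64, oldest) -> assign | voices=[61 88 77 65]
Op 6: note_on(71): all voices busy, STEAL voice 1 (pitch 88, oldest) -> assign | voices=[61 71 77 65]
Op 7: note_on(82): all voices busy, STEAL voice 2 (pitch 77, oldest) -> assign | voices=[61 71 82 65]
Op 8: note_on(85): all voices busy, STEAL voice 3 (pitch 65, oldest) -> assign | voices=[61 71 82 85]
Op 9: note_on(69): all voices busy, STEAL voice 0 (pitch 61, oldest) -> assign | voices=[69 71 82 85]
Op 10: note_off(69): free voice 0 | voices=[- 71 82 85]
Op 11: note_off(85): free voice 3 | voices=[- 71 82 -]
Op 12: note_on(72): voice 0 is free -> assigned | voices=[72 71 82 -]
Op 13: note_on(89): voice 3 is free -> assigned | voices=[72 71 82 89]
Op 14: note_on(78): all voices busy, STEAL voice 1 (pitch 71, oldest) -> assign | voices=[72 78 82 89]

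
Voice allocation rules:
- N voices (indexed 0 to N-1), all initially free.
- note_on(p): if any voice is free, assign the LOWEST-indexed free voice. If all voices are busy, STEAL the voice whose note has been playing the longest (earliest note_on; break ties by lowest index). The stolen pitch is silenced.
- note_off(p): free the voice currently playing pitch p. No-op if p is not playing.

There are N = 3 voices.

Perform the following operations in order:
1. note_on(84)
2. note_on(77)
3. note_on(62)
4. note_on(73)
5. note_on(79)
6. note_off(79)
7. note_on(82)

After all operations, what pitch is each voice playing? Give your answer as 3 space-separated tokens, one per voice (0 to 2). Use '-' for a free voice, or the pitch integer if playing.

Answer: 73 82 62

Derivation:
Op 1: note_on(84): voice 0 is free -> assigned | voices=[84 - -]
Op 2: note_on(77): voice 1 is free -> assigned | voices=[84 77 -]
Op 3: note_on(62): voice 2 is free -> assigned | voices=[84 77 62]
Op 4: note_on(73): all voices busy, STEAL voice 0 (pitch 84, oldest) -> assign | voices=[73 77 62]
Op 5: note_on(79): all voices busy, STEAL voice 1 (pitch 77, oldest) -> assign | voices=[73 79 62]
Op 6: note_off(79): free voice 1 | voices=[73 - 62]
Op 7: note_on(82): voice 1 is free -> assigned | voices=[73 82 62]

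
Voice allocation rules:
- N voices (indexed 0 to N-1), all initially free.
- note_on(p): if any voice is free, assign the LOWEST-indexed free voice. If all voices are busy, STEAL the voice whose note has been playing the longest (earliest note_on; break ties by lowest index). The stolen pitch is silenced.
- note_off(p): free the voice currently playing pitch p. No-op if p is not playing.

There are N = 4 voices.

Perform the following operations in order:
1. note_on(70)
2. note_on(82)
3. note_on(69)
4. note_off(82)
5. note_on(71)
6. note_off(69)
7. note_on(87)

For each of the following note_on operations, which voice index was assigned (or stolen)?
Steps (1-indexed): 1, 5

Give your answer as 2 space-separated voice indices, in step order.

Answer: 0 1

Derivation:
Op 1: note_on(70): voice 0 is free -> assigned | voices=[70 - - -]
Op 2: note_on(82): voice 1 is free -> assigned | voices=[70 82 - -]
Op 3: note_on(69): voice 2 is free -> assigned | voices=[70 82 69 -]
Op 4: note_off(82): free voice 1 | voices=[70 - 69 -]
Op 5: note_on(71): voice 1 is free -> assigned | voices=[70 71 69 -]
Op 6: note_off(69): free voice 2 | voices=[70 71 - -]
Op 7: note_on(87): voice 2 is free -> assigned | voices=[70 71 87 -]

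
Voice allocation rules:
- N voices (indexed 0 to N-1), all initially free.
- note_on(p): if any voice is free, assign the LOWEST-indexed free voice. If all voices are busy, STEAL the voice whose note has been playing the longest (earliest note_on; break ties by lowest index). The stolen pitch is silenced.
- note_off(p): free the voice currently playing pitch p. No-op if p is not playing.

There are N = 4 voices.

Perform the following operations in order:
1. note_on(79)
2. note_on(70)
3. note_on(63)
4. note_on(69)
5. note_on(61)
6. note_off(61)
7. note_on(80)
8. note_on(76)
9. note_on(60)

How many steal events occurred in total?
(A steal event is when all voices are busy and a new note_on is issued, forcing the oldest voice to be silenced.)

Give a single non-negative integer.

Answer: 3

Derivation:
Op 1: note_on(79): voice 0 is free -> assigned | voices=[79 - - -]
Op 2: note_on(70): voice 1 is free -> assigned | voices=[79 70 - -]
Op 3: note_on(63): voice 2 is free -> assigned | voices=[79 70 63 -]
Op 4: note_on(69): voice 3 is free -> assigned | voices=[79 70 63 69]
Op 5: note_on(61): all voices busy, STEAL voice 0 (pitch 79, oldest) -> assign | voices=[61 70 63 69]
Op 6: note_off(61): free voice 0 | voices=[- 70 63 69]
Op 7: note_on(80): voice 0 is free -> assigned | voices=[80 70 63 69]
Op 8: note_on(76): all voices busy, STEAL voice 1 (pitch 70, oldest) -> assign | voices=[80 76 63 69]
Op 9: note_on(60): all voices busy, STEAL voice 2 (pitch 63, oldest) -> assign | voices=[80 76 60 69]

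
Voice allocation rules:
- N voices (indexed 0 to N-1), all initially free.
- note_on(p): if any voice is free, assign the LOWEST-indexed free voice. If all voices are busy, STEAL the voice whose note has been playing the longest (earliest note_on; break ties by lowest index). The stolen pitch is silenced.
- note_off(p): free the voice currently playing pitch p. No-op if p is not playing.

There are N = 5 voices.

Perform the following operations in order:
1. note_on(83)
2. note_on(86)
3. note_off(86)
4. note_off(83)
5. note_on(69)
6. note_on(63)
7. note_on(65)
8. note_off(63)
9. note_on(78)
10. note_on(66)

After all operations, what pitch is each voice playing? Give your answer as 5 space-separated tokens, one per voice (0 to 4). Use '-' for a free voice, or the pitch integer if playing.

Op 1: note_on(83): voice 0 is free -> assigned | voices=[83 - - - -]
Op 2: note_on(86): voice 1 is free -> assigned | voices=[83 86 - - -]
Op 3: note_off(86): free voice 1 | voices=[83 - - - -]
Op 4: note_off(83): free voice 0 | voices=[- - - - -]
Op 5: note_on(69): voice 0 is free -> assigned | voices=[69 - - - -]
Op 6: note_on(63): voice 1 is free -> assigned | voices=[69 63 - - -]
Op 7: note_on(65): voice 2 is free -> assigned | voices=[69 63 65 - -]
Op 8: note_off(63): free voice 1 | voices=[69 - 65 - -]
Op 9: note_on(78): voice 1 is free -> assigned | voices=[69 78 65 - -]
Op 10: note_on(66): voice 3 is free -> assigned | voices=[69 78 65 66 -]

Answer: 69 78 65 66 -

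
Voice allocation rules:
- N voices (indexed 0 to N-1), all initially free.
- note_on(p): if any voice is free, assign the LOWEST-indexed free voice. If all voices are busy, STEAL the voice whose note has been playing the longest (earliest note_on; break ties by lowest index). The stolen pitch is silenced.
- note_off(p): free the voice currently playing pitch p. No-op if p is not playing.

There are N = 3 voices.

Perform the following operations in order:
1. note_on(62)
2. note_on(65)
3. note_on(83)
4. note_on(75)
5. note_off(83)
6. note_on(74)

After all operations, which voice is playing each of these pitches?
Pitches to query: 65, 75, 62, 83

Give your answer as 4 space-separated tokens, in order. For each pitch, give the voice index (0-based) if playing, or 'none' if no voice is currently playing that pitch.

Answer: 1 0 none none

Derivation:
Op 1: note_on(62): voice 0 is free -> assigned | voices=[62 - -]
Op 2: note_on(65): voice 1 is free -> assigned | voices=[62 65 -]
Op 3: note_on(83): voice 2 is free -> assigned | voices=[62 65 83]
Op 4: note_on(75): all voices busy, STEAL voice 0 (pitch 62, oldest) -> assign | voices=[75 65 83]
Op 5: note_off(83): free voice 2 | voices=[75 65 -]
Op 6: note_on(74): voice 2 is free -> assigned | voices=[75 65 74]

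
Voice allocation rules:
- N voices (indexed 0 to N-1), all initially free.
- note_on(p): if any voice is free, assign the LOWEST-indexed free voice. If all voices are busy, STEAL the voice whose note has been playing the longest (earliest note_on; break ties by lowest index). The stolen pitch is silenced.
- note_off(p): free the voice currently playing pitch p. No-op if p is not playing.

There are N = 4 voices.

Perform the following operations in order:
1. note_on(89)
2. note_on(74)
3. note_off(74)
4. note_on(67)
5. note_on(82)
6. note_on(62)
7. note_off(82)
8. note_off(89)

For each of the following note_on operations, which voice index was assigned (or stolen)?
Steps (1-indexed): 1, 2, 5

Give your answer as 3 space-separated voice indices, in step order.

Op 1: note_on(89): voice 0 is free -> assigned | voices=[89 - - -]
Op 2: note_on(74): voice 1 is free -> assigned | voices=[89 74 - -]
Op 3: note_off(74): free voice 1 | voices=[89 - - -]
Op 4: note_on(67): voice 1 is free -> assigned | voices=[89 67 - -]
Op 5: note_on(82): voice 2 is free -> assigned | voices=[89 67 82 -]
Op 6: note_on(62): voice 3 is free -> assigned | voices=[89 67 82 62]
Op 7: note_off(82): free voice 2 | voices=[89 67 - 62]
Op 8: note_off(89): free voice 0 | voices=[- 67 - 62]

Answer: 0 1 2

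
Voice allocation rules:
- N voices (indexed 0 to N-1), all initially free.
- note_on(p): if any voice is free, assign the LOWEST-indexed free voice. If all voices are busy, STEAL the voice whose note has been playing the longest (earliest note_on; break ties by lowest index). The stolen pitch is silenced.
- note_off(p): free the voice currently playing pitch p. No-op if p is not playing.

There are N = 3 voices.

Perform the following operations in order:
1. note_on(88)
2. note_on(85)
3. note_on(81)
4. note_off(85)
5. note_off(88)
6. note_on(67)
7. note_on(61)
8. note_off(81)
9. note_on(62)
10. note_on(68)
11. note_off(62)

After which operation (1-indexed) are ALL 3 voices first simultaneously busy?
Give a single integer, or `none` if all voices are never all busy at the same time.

Op 1: note_on(88): voice 0 is free -> assigned | voices=[88 - -]
Op 2: note_on(85): voice 1 is free -> assigned | voices=[88 85 -]
Op 3: note_on(81): voice 2 is free -> assigned | voices=[88 85 81]
Op 4: note_off(85): free voice 1 | voices=[88 - 81]
Op 5: note_off(88): free voice 0 | voices=[- - 81]
Op 6: note_on(67): voice 0 is free -> assigned | voices=[67 - 81]
Op 7: note_on(61): voice 1 is free -> assigned | voices=[67 61 81]
Op 8: note_off(81): free voice 2 | voices=[67 61 -]
Op 9: note_on(62): voice 2 is free -> assigned | voices=[67 61 62]
Op 10: note_on(68): all voices busy, STEAL voice 0 (pitch 67, oldest) -> assign | voices=[68 61 62]
Op 11: note_off(62): free voice 2 | voices=[68 61 -]

Answer: 3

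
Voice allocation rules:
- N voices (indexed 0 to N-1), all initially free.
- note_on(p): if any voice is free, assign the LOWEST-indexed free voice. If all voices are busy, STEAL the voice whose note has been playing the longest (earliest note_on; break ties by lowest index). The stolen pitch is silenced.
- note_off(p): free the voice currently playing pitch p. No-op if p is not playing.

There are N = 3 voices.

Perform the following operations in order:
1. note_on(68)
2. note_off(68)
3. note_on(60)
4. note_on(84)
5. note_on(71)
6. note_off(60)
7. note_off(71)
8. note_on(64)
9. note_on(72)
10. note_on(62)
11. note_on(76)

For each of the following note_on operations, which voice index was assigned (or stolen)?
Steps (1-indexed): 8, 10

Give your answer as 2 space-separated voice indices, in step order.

Op 1: note_on(68): voice 0 is free -> assigned | voices=[68 - -]
Op 2: note_off(68): free voice 0 | voices=[- - -]
Op 3: note_on(60): voice 0 is free -> assigned | voices=[60 - -]
Op 4: note_on(84): voice 1 is free -> assigned | voices=[60 84 -]
Op 5: note_on(71): voice 2 is free -> assigned | voices=[60 84 71]
Op 6: note_off(60): free voice 0 | voices=[- 84 71]
Op 7: note_off(71): free voice 2 | voices=[- 84 -]
Op 8: note_on(64): voice 0 is free -> assigned | voices=[64 84 -]
Op 9: note_on(72): voice 2 is free -> assigned | voices=[64 84 72]
Op 10: note_on(62): all voices busy, STEAL voice 1 (pitch 84, oldest) -> assign | voices=[64 62 72]
Op 11: note_on(76): all voices busy, STEAL voice 0 (pitch 64, oldest) -> assign | voices=[76 62 72]

Answer: 0 1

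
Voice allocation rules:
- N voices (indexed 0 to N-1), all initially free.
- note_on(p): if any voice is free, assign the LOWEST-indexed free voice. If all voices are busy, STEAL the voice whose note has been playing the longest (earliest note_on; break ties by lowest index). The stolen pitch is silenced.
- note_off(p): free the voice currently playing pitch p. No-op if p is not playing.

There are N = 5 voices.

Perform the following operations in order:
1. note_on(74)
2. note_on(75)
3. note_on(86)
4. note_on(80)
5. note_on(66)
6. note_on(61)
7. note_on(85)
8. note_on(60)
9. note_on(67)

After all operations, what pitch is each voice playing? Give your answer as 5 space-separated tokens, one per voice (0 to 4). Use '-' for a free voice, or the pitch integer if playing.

Op 1: note_on(74): voice 0 is free -> assigned | voices=[74 - - - -]
Op 2: note_on(75): voice 1 is free -> assigned | voices=[74 75 - - -]
Op 3: note_on(86): voice 2 is free -> assigned | voices=[74 75 86 - -]
Op 4: note_on(80): voice 3 is free -> assigned | voices=[74 75 86 80 -]
Op 5: note_on(66): voice 4 is free -> assigned | voices=[74 75 86 80 66]
Op 6: note_on(61): all voices busy, STEAL voice 0 (pitch 74, oldest) -> assign | voices=[61 75 86 80 66]
Op 7: note_on(85): all voices busy, STEAL voice 1 (pitch 75, oldest) -> assign | voices=[61 85 86 80 66]
Op 8: note_on(60): all voices busy, STEAL voice 2 (pitch 86, oldest) -> assign | voices=[61 85 60 80 66]
Op 9: note_on(67): all voices busy, STEAL voice 3 (pitch 80, oldest) -> assign | voices=[61 85 60 67 66]

Answer: 61 85 60 67 66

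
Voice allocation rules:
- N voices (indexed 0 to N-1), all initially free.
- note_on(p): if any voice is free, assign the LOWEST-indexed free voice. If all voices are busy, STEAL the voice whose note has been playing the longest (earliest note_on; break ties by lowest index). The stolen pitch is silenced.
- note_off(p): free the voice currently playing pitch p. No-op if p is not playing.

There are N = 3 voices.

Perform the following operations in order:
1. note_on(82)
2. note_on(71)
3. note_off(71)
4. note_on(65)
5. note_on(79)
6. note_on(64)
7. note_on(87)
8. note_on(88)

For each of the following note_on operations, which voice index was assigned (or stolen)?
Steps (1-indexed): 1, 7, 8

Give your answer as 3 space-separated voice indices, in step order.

Answer: 0 1 2

Derivation:
Op 1: note_on(82): voice 0 is free -> assigned | voices=[82 - -]
Op 2: note_on(71): voice 1 is free -> assigned | voices=[82 71 -]
Op 3: note_off(71): free voice 1 | voices=[82 - -]
Op 4: note_on(65): voice 1 is free -> assigned | voices=[82 65 -]
Op 5: note_on(79): voice 2 is free -> assigned | voices=[82 65 79]
Op 6: note_on(64): all voices busy, STEAL voice 0 (pitch 82, oldest) -> assign | voices=[64 65 79]
Op 7: note_on(87): all voices busy, STEAL voice 1 (pitch 65, oldest) -> assign | voices=[64 87 79]
Op 8: note_on(88): all voices busy, STEAL voice 2 (pitch 79, oldest) -> assign | voices=[64 87 88]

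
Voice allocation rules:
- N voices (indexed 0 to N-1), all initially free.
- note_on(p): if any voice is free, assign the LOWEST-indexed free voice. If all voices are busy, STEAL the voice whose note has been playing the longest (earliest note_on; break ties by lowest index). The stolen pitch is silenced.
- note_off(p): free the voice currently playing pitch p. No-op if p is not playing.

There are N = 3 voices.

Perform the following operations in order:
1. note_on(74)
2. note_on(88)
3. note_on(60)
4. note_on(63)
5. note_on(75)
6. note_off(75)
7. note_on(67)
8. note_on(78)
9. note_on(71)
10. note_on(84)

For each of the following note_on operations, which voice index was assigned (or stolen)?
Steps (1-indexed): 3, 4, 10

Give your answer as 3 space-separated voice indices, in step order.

Op 1: note_on(74): voice 0 is free -> assigned | voices=[74 - -]
Op 2: note_on(88): voice 1 is free -> assigned | voices=[74 88 -]
Op 3: note_on(60): voice 2 is free -> assigned | voices=[74 88 60]
Op 4: note_on(63): all voices busy, STEAL voice 0 (pitch 74, oldest) -> assign | voices=[63 88 60]
Op 5: note_on(75): all voices busy, STEAL voice 1 (pitch 88, oldest) -> assign | voices=[63 75 60]
Op 6: note_off(75): free voice 1 | voices=[63 - 60]
Op 7: note_on(67): voice 1 is free -> assigned | voices=[63 67 60]
Op 8: note_on(78): all voices busy, STEAL voice 2 (pitch 60, oldest) -> assign | voices=[63 67 78]
Op 9: note_on(71): all voices busy, STEAL voice 0 (pitch 63, oldest) -> assign | voices=[71 67 78]
Op 10: note_on(84): all voices busy, STEAL voice 1 (pitch 67, oldest) -> assign | voices=[71 84 78]

Answer: 2 0 1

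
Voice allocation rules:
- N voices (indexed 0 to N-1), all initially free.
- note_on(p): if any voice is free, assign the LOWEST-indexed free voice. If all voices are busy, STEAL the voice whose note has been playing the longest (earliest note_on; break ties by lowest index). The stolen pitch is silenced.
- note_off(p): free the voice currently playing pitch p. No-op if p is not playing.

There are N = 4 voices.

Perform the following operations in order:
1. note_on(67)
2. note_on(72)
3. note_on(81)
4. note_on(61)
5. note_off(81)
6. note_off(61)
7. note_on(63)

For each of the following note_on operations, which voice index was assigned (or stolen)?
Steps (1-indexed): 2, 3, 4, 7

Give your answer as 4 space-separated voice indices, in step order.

Op 1: note_on(67): voice 0 is free -> assigned | voices=[67 - - -]
Op 2: note_on(72): voice 1 is free -> assigned | voices=[67 72 - -]
Op 3: note_on(81): voice 2 is free -> assigned | voices=[67 72 81 -]
Op 4: note_on(61): voice 3 is free -> assigned | voices=[67 72 81 61]
Op 5: note_off(81): free voice 2 | voices=[67 72 - 61]
Op 6: note_off(61): free voice 3 | voices=[67 72 - -]
Op 7: note_on(63): voice 2 is free -> assigned | voices=[67 72 63 -]

Answer: 1 2 3 2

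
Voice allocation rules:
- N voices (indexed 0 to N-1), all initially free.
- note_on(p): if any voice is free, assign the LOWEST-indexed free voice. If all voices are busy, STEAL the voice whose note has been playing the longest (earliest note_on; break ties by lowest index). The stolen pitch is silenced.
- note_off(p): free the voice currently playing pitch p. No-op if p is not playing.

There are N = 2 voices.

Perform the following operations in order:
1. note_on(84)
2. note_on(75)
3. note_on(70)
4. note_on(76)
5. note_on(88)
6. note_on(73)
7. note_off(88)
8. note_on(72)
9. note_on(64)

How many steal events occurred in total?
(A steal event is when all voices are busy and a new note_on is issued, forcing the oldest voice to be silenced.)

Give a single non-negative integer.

Op 1: note_on(84): voice 0 is free -> assigned | voices=[84 -]
Op 2: note_on(75): voice 1 is free -> assigned | voices=[84 75]
Op 3: note_on(70): all voices busy, STEAL voice 0 (pitch 84, oldest) -> assign | voices=[70 75]
Op 4: note_on(76): all voices busy, STEAL voice 1 (pitch 75, oldest) -> assign | voices=[70 76]
Op 5: note_on(88): all voices busy, STEAL voice 0 (pitch 70, oldest) -> assign | voices=[88 76]
Op 6: note_on(73): all voices busy, STEAL voice 1 (pitch 76, oldest) -> assign | voices=[88 73]
Op 7: note_off(88): free voice 0 | voices=[- 73]
Op 8: note_on(72): voice 0 is free -> assigned | voices=[72 73]
Op 9: note_on(64): all voices busy, STEAL voice 1 (pitch 73, oldest) -> assign | voices=[72 64]

Answer: 5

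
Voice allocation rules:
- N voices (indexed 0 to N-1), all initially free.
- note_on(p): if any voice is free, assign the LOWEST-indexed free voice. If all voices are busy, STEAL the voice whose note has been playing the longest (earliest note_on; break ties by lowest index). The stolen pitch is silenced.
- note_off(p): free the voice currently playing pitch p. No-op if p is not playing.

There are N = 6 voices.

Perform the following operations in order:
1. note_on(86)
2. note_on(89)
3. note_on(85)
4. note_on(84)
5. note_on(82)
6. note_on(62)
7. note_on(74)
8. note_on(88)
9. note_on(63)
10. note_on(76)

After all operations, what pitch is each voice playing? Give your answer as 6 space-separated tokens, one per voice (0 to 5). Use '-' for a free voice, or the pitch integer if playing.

Op 1: note_on(86): voice 0 is free -> assigned | voices=[86 - - - - -]
Op 2: note_on(89): voice 1 is free -> assigned | voices=[86 89 - - - -]
Op 3: note_on(85): voice 2 is free -> assigned | voices=[86 89 85 - - -]
Op 4: note_on(84): voice 3 is free -> assigned | voices=[86 89 85 84 - -]
Op 5: note_on(82): voice 4 is free -> assigned | voices=[86 89 85 84 82 -]
Op 6: note_on(62): voice 5 is free -> assigned | voices=[86 89 85 84 82 62]
Op 7: note_on(74): all voices busy, STEAL voice 0 (pitch 86, oldest) -> assign | voices=[74 89 85 84 82 62]
Op 8: note_on(88): all voices busy, STEAL voice 1 (pitch 89, oldest) -> assign | voices=[74 88 85 84 82 62]
Op 9: note_on(63): all voices busy, STEAL voice 2 (pitch 85, oldest) -> assign | voices=[74 88 63 84 82 62]
Op 10: note_on(76): all voices busy, STEAL voice 3 (pitch 84, oldest) -> assign | voices=[74 88 63 76 82 62]

Answer: 74 88 63 76 82 62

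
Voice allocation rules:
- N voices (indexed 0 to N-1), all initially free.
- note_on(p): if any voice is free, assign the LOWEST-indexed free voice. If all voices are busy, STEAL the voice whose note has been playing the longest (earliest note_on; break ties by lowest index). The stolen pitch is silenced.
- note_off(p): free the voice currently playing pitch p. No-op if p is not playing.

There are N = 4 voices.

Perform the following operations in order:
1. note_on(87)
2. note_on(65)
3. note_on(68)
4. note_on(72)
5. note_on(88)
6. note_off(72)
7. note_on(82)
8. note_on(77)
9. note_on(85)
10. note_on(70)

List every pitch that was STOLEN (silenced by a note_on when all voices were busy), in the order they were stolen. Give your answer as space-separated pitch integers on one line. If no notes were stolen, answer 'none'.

Op 1: note_on(87): voice 0 is free -> assigned | voices=[87 - - -]
Op 2: note_on(65): voice 1 is free -> assigned | voices=[87 65 - -]
Op 3: note_on(68): voice 2 is free -> assigned | voices=[87 65 68 -]
Op 4: note_on(72): voice 3 is free -> assigned | voices=[87 65 68 72]
Op 5: note_on(88): all voices busy, STEAL voice 0 (pitch 87, oldest) -> assign | voices=[88 65 68 72]
Op 6: note_off(72): free voice 3 | voices=[88 65 68 -]
Op 7: note_on(82): voice 3 is free -> assigned | voices=[88 65 68 82]
Op 8: note_on(77): all voices busy, STEAL voice 1 (pitch 65, oldest) -> assign | voices=[88 77 68 82]
Op 9: note_on(85): all voices busy, STEAL voice 2 (pitch 68, oldest) -> assign | voices=[88 77 85 82]
Op 10: note_on(70): all voices busy, STEAL voice 0 (pitch 88, oldest) -> assign | voices=[70 77 85 82]

Answer: 87 65 68 88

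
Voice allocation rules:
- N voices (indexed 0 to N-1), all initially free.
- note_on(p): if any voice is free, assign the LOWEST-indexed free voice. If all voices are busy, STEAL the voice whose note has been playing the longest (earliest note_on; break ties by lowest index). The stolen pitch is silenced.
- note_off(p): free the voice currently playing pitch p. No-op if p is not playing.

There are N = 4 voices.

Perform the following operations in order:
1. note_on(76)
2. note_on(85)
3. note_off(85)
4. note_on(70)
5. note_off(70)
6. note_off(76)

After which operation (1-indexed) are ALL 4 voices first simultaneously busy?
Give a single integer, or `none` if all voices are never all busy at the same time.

Op 1: note_on(76): voice 0 is free -> assigned | voices=[76 - - -]
Op 2: note_on(85): voice 1 is free -> assigned | voices=[76 85 - -]
Op 3: note_off(85): free voice 1 | voices=[76 - - -]
Op 4: note_on(70): voice 1 is free -> assigned | voices=[76 70 - -]
Op 5: note_off(70): free voice 1 | voices=[76 - - -]
Op 6: note_off(76): free voice 0 | voices=[- - - -]

Answer: none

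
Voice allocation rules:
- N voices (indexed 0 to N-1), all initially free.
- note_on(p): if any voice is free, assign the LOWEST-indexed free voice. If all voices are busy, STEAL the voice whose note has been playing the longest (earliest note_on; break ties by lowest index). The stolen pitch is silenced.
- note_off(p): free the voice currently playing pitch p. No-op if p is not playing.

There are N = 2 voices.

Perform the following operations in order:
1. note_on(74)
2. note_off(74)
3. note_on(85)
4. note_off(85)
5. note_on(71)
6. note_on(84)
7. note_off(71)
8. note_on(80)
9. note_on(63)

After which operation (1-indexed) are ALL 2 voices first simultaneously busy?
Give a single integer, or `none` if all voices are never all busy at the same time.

Answer: 6

Derivation:
Op 1: note_on(74): voice 0 is free -> assigned | voices=[74 -]
Op 2: note_off(74): free voice 0 | voices=[- -]
Op 3: note_on(85): voice 0 is free -> assigned | voices=[85 -]
Op 4: note_off(85): free voice 0 | voices=[- -]
Op 5: note_on(71): voice 0 is free -> assigned | voices=[71 -]
Op 6: note_on(84): voice 1 is free -> assigned | voices=[71 84]
Op 7: note_off(71): free voice 0 | voices=[- 84]
Op 8: note_on(80): voice 0 is free -> assigned | voices=[80 84]
Op 9: note_on(63): all voices busy, STEAL voice 1 (pitch 84, oldest) -> assign | voices=[80 63]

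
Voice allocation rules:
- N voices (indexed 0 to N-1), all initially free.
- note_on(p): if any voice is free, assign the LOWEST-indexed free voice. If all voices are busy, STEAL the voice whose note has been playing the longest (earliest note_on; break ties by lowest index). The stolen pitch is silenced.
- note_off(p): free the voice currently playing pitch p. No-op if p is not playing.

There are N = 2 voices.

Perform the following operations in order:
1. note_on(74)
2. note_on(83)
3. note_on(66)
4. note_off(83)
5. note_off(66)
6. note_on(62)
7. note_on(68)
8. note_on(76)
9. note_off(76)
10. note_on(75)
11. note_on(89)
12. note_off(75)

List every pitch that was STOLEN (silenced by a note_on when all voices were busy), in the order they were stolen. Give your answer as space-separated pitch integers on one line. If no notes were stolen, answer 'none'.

Op 1: note_on(74): voice 0 is free -> assigned | voices=[74 -]
Op 2: note_on(83): voice 1 is free -> assigned | voices=[74 83]
Op 3: note_on(66): all voices busy, STEAL voice 0 (pitch 74, oldest) -> assign | voices=[66 83]
Op 4: note_off(83): free voice 1 | voices=[66 -]
Op 5: note_off(66): free voice 0 | voices=[- -]
Op 6: note_on(62): voice 0 is free -> assigned | voices=[62 -]
Op 7: note_on(68): voice 1 is free -> assigned | voices=[62 68]
Op 8: note_on(76): all voices busy, STEAL voice 0 (pitch 62, oldest) -> assign | voices=[76 68]
Op 9: note_off(76): free voice 0 | voices=[- 68]
Op 10: note_on(75): voice 0 is free -> assigned | voices=[75 68]
Op 11: note_on(89): all voices busy, STEAL voice 1 (pitch 68, oldest) -> assign | voices=[75 89]
Op 12: note_off(75): free voice 0 | voices=[- 89]

Answer: 74 62 68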